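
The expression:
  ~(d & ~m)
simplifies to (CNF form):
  m | ~d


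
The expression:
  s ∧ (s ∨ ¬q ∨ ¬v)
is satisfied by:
  {s: True}


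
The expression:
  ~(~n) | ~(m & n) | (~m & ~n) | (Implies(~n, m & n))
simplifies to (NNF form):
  True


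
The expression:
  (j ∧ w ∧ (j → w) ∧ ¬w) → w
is always true.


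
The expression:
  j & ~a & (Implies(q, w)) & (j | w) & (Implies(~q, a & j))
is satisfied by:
  {j: True, w: True, q: True, a: False}


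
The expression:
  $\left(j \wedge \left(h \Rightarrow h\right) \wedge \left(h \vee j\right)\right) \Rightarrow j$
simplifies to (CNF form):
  $\text{True}$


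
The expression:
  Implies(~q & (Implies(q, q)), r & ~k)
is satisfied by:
  {q: True, r: True, k: False}
  {q: True, r: False, k: False}
  {q: True, k: True, r: True}
  {q: True, k: True, r: False}
  {r: True, k: False, q: False}


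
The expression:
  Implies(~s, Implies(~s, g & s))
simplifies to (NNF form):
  s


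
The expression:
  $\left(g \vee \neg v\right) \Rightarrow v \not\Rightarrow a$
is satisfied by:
  {v: True, g: False, a: False}
  {a: True, v: True, g: False}
  {g: True, v: True, a: False}


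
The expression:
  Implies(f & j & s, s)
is always true.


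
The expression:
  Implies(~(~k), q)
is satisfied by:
  {q: True, k: False}
  {k: False, q: False}
  {k: True, q: True}


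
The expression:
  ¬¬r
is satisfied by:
  {r: True}


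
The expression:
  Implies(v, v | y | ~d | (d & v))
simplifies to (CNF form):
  True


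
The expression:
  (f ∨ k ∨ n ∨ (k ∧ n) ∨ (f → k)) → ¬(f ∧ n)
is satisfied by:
  {n: False, f: False}
  {f: True, n: False}
  {n: True, f: False}


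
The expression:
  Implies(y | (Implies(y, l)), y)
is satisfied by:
  {y: True}


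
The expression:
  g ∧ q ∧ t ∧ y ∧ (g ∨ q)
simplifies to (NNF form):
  g ∧ q ∧ t ∧ y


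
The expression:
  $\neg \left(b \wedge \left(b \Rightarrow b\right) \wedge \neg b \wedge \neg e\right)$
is always true.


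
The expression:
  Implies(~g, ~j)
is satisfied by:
  {g: True, j: False}
  {j: False, g: False}
  {j: True, g: True}


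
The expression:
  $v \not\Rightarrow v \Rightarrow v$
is always true.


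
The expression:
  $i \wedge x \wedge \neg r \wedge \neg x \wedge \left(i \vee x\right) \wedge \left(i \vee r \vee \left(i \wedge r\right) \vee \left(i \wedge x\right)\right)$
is never true.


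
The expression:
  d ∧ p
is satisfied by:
  {p: True, d: True}


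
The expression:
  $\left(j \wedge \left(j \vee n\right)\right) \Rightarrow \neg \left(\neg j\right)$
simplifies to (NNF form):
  $\text{True}$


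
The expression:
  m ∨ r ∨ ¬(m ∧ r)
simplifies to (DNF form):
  True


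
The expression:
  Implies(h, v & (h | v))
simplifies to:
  v | ~h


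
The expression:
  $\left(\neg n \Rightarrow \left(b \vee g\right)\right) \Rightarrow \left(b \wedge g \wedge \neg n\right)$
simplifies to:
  $\neg n \wedge \left(b \vee \neg g\right) \wedge \left(g \vee \neg b\right)$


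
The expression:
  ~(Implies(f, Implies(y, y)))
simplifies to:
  False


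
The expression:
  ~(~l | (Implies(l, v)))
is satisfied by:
  {l: True, v: False}


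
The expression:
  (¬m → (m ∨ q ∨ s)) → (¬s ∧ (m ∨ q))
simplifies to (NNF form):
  ¬s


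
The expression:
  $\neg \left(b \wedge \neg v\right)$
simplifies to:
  $v \vee \neg b$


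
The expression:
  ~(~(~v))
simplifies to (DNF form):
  ~v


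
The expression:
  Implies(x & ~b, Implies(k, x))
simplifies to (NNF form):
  True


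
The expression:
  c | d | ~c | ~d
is always true.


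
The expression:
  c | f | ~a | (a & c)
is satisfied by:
  {c: True, f: True, a: False}
  {c: True, f: False, a: False}
  {f: True, c: False, a: False}
  {c: False, f: False, a: False}
  {a: True, c: True, f: True}
  {a: True, c: True, f: False}
  {a: True, f: True, c: False}


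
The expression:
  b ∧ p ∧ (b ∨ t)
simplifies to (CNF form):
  b ∧ p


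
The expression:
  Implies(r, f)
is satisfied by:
  {f: True, r: False}
  {r: False, f: False}
  {r: True, f: True}


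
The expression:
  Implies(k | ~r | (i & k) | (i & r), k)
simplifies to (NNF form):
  k | (r & ~i)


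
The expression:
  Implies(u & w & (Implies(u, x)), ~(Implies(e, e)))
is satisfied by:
  {w: False, u: False, x: False}
  {x: True, w: False, u: False}
  {u: True, w: False, x: False}
  {x: True, u: True, w: False}
  {w: True, x: False, u: False}
  {x: True, w: True, u: False}
  {u: True, w: True, x: False}


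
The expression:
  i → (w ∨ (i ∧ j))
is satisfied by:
  {w: True, j: True, i: False}
  {w: True, j: False, i: False}
  {j: True, w: False, i: False}
  {w: False, j: False, i: False}
  {i: True, w: True, j: True}
  {i: True, w: True, j: False}
  {i: True, j: True, w: False}


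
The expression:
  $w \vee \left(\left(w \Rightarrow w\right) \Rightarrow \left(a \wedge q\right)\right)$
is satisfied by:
  {a: True, w: True, q: True}
  {a: True, w: True, q: False}
  {w: True, q: True, a: False}
  {w: True, q: False, a: False}
  {a: True, q: True, w: False}


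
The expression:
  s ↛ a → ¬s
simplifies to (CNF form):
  a ∨ ¬s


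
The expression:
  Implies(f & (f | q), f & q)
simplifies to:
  q | ~f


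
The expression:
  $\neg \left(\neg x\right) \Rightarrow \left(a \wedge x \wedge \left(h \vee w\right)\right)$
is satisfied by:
  {a: True, h: True, w: True, x: False}
  {a: True, h: True, w: False, x: False}
  {a: True, w: True, h: False, x: False}
  {a: True, w: False, h: False, x: False}
  {h: True, w: True, a: False, x: False}
  {h: True, a: False, w: False, x: False}
  {h: False, w: True, a: False, x: False}
  {h: False, a: False, w: False, x: False}
  {a: True, x: True, h: True, w: True}
  {a: True, x: True, h: True, w: False}
  {a: True, x: True, w: True, h: False}


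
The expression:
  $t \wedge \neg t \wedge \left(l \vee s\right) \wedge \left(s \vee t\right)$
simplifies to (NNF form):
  $\text{False}$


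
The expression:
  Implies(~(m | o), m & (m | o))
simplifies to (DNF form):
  m | o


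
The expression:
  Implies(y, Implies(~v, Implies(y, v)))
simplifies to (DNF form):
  v | ~y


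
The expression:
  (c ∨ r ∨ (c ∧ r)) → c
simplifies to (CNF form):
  c ∨ ¬r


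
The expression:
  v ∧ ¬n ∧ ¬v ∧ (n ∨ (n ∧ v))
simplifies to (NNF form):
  False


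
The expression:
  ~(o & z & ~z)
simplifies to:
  True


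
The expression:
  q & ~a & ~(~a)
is never true.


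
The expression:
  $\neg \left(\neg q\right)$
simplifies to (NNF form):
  $q$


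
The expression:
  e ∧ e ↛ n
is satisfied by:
  {e: True, n: False}


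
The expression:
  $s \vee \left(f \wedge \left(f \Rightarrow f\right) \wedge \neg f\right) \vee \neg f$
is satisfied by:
  {s: True, f: False}
  {f: False, s: False}
  {f: True, s: True}


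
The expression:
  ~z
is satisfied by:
  {z: False}


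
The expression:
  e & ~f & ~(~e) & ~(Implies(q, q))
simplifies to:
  False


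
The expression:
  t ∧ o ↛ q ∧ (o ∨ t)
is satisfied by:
  {t: True, o: True, q: False}


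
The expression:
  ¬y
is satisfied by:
  {y: False}


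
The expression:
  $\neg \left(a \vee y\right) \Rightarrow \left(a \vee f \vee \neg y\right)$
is always true.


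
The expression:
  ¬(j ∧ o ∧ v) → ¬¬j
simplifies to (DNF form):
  j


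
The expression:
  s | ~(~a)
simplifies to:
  a | s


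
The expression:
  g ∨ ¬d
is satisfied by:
  {g: True, d: False}
  {d: False, g: False}
  {d: True, g: True}


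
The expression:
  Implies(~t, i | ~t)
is always true.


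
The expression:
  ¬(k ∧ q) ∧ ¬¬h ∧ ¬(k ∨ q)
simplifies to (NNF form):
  h ∧ ¬k ∧ ¬q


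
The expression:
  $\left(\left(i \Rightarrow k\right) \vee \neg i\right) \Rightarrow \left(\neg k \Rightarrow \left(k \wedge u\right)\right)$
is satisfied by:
  {i: True, k: True}
  {i: True, k: False}
  {k: True, i: False}


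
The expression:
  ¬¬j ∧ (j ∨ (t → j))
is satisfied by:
  {j: True}


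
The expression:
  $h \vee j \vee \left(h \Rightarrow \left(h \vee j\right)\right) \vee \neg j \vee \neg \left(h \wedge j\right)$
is always true.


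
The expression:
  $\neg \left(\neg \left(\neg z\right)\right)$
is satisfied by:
  {z: False}


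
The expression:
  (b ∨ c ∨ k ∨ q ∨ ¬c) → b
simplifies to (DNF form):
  b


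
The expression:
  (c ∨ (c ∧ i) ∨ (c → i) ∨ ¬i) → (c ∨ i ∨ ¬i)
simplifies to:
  True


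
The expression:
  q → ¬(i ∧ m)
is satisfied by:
  {m: False, q: False, i: False}
  {i: True, m: False, q: False}
  {q: True, m: False, i: False}
  {i: True, q: True, m: False}
  {m: True, i: False, q: False}
  {i: True, m: True, q: False}
  {q: True, m: True, i: False}


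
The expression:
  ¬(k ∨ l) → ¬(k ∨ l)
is always true.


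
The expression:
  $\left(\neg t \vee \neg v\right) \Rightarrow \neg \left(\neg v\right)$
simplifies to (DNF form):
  $v$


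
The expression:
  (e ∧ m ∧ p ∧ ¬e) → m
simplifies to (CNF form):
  True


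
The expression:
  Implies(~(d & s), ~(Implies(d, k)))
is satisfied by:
  {s: True, d: True, k: False}
  {d: True, k: False, s: False}
  {s: True, k: True, d: True}


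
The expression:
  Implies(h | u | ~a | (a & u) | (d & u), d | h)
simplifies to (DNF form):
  d | h | (a & ~u)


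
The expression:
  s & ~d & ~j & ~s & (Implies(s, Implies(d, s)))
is never true.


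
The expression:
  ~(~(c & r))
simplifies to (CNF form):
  c & r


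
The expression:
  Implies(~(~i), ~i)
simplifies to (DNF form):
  ~i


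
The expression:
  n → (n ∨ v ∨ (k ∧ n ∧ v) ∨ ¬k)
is always true.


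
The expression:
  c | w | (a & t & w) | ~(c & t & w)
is always true.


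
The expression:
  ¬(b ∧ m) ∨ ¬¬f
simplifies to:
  f ∨ ¬b ∨ ¬m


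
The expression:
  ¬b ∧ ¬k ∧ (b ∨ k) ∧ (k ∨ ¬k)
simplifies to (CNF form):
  False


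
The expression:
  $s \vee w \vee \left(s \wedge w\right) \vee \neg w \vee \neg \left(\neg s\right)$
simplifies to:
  $\text{True}$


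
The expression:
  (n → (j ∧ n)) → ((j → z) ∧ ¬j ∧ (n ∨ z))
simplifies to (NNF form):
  ¬j ∧ (n ∨ z)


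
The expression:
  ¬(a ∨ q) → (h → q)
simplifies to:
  a ∨ q ∨ ¬h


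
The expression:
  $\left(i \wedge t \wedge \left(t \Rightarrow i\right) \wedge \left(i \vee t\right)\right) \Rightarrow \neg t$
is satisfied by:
  {t: False, i: False}
  {i: True, t: False}
  {t: True, i: False}


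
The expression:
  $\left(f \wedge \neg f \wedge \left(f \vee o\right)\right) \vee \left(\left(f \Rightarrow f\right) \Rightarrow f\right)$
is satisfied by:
  {f: True}


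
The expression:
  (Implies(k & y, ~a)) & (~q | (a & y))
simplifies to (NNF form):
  (~a & ~q) | (~q & ~y) | (a & y & ~k)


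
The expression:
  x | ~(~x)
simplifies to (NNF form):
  x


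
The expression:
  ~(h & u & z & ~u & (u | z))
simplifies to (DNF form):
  True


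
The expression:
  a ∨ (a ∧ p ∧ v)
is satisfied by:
  {a: True}


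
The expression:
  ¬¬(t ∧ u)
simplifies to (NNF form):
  t ∧ u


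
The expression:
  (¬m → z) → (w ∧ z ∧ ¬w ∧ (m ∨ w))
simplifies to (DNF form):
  ¬m ∧ ¬z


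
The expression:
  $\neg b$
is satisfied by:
  {b: False}


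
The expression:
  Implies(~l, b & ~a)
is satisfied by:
  {b: True, l: True, a: False}
  {l: True, a: False, b: False}
  {b: True, l: True, a: True}
  {l: True, a: True, b: False}
  {b: True, a: False, l: False}


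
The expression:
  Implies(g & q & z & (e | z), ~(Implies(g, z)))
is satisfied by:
  {g: False, q: False, z: False}
  {z: True, g: False, q: False}
  {q: True, g: False, z: False}
  {z: True, q: True, g: False}
  {g: True, z: False, q: False}
  {z: True, g: True, q: False}
  {q: True, g: True, z: False}


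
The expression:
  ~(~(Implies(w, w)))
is always true.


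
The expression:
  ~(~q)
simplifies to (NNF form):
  q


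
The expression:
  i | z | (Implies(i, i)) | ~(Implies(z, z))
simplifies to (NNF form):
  True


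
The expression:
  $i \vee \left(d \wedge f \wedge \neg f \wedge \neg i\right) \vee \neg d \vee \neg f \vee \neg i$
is always true.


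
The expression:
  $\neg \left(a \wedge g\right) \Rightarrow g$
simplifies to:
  $g$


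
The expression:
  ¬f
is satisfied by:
  {f: False}


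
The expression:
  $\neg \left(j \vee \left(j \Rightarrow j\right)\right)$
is never true.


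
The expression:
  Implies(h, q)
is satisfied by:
  {q: True, h: False}
  {h: False, q: False}
  {h: True, q: True}


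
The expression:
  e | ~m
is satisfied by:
  {e: True, m: False}
  {m: False, e: False}
  {m: True, e: True}


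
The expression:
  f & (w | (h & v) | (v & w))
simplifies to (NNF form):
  f & (h | w) & (v | w)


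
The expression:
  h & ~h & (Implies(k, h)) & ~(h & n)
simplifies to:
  False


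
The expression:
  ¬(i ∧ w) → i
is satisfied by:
  {i: True}


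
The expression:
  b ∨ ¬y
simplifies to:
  b ∨ ¬y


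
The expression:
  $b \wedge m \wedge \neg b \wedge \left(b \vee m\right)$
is never true.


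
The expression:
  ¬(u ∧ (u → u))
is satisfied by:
  {u: False}


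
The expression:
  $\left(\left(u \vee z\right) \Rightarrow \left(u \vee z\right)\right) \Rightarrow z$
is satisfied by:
  {z: True}


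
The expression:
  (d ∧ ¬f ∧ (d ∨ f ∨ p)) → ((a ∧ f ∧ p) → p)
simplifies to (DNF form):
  True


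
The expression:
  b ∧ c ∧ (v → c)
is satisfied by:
  {c: True, b: True}


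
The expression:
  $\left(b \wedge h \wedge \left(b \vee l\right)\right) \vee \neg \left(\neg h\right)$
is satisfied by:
  {h: True}


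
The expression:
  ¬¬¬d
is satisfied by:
  {d: False}


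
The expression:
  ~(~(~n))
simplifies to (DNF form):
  ~n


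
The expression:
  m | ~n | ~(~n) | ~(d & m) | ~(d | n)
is always true.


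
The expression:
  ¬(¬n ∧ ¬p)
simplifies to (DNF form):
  n ∨ p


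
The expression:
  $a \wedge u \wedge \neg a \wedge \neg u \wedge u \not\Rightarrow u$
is never true.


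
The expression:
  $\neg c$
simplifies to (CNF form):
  $\neg c$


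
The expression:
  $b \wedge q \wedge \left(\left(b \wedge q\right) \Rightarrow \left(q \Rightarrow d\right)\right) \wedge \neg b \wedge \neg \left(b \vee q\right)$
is never true.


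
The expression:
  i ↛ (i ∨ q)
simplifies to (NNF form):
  False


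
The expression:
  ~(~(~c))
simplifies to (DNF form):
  ~c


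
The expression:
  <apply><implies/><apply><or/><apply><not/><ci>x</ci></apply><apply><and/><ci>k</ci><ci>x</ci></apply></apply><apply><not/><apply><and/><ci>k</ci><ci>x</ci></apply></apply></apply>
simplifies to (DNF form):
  <apply><or/><apply><not/><ci>k</ci></apply><apply><not/><ci>x</ci></apply></apply>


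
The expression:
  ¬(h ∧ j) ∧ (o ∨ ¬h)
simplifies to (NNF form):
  (o ∧ ¬j) ∨ ¬h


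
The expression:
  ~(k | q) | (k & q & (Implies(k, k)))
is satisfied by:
  {k: False, q: False}
  {q: True, k: True}


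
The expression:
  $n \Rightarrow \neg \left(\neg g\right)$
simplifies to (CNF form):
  $g \vee \neg n$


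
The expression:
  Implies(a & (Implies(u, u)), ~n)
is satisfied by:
  {n: False, a: False}
  {a: True, n: False}
  {n: True, a: False}


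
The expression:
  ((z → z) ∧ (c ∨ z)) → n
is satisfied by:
  {n: True, c: False, z: False}
  {n: True, z: True, c: False}
  {n: True, c: True, z: False}
  {n: True, z: True, c: True}
  {z: False, c: False, n: False}


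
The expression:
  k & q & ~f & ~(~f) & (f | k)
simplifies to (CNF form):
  False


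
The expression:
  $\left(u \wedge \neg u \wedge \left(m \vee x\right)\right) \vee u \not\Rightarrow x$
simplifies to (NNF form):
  $u \wedge \neg x$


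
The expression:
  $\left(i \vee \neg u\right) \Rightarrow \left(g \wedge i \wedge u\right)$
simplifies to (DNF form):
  $\left(g \wedge u\right) \vee \left(u \wedge \neg i\right)$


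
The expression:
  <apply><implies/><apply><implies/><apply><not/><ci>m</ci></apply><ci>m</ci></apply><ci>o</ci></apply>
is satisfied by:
  {o: True, m: False}
  {m: False, o: False}
  {m: True, o: True}


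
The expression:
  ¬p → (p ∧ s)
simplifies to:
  p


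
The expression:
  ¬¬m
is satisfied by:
  {m: True}


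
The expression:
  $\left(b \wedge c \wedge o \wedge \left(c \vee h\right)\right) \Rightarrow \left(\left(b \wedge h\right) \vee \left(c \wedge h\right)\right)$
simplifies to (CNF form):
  $h \vee \neg b \vee \neg c \vee \neg o$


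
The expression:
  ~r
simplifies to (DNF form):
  ~r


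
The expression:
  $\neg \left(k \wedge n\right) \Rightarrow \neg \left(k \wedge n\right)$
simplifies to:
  $\text{True}$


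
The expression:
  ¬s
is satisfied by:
  {s: False}


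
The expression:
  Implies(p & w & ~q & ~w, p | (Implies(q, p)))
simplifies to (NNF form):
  True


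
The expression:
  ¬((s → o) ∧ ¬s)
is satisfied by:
  {s: True}


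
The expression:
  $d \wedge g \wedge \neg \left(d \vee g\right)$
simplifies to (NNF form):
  $\text{False}$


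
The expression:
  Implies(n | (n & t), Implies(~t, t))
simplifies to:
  t | ~n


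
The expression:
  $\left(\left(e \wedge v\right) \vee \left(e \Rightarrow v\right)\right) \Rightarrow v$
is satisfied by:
  {v: True, e: True}
  {v: True, e: False}
  {e: True, v: False}


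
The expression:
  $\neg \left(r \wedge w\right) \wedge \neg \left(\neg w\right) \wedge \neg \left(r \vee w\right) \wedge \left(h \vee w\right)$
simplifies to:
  $\text{False}$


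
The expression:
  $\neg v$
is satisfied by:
  {v: False}


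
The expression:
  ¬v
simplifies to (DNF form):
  ¬v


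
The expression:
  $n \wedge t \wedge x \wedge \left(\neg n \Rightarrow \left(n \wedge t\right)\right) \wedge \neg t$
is never true.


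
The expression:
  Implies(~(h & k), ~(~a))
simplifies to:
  a | (h & k)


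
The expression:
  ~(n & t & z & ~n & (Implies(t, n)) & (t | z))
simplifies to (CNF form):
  True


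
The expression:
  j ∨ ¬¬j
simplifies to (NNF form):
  j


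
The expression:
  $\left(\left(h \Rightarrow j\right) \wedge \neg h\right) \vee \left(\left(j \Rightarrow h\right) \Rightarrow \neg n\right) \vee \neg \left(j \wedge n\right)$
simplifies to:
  $\neg h \vee \neg j \vee \neg n$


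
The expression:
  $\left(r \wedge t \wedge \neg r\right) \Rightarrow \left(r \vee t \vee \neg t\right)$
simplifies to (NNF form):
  $\text{True}$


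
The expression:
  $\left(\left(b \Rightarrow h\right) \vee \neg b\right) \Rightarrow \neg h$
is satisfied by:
  {h: False}


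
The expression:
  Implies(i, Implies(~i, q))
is always true.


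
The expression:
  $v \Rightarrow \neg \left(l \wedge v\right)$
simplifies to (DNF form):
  $\neg l \vee \neg v$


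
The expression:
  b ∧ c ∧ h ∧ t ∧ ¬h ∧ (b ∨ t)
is never true.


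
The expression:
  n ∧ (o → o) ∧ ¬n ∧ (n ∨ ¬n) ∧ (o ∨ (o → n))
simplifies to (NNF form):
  False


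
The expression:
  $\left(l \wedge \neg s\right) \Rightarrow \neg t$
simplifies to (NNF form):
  $s \vee \neg l \vee \neg t$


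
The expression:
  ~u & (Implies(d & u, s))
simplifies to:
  ~u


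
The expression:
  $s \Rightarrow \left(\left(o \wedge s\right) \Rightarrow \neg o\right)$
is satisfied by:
  {s: False, o: False}
  {o: True, s: False}
  {s: True, o: False}


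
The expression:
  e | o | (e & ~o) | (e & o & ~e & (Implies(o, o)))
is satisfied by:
  {o: True, e: True}
  {o: True, e: False}
  {e: True, o: False}


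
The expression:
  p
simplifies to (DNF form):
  p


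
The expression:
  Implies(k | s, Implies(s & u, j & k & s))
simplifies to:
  ~s | ~u | (j & k)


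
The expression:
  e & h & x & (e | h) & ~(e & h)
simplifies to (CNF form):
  False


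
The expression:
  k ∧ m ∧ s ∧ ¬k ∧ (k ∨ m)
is never true.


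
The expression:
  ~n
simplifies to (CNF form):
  ~n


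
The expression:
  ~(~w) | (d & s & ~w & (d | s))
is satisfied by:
  {d: True, w: True, s: True}
  {d: True, w: True, s: False}
  {w: True, s: True, d: False}
  {w: True, s: False, d: False}
  {d: True, s: True, w: False}


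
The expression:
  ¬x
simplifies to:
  ¬x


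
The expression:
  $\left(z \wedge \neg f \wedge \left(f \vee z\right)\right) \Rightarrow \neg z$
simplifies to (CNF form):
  $f \vee \neg z$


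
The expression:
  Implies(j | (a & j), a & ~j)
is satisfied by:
  {j: False}


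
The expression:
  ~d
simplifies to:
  ~d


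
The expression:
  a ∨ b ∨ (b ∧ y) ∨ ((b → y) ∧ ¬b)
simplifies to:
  True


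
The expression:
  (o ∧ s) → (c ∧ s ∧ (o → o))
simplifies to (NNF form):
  c ∨ ¬o ∨ ¬s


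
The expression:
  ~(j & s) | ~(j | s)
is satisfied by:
  {s: False, j: False}
  {j: True, s: False}
  {s: True, j: False}


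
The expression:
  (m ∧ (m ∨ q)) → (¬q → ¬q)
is always true.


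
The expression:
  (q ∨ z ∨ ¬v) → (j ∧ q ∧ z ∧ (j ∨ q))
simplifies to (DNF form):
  (j ∧ q ∧ z) ∨ (j ∧ q ∧ ¬q) ∨ (q ∧ z ∧ ¬z) ∨ (q ∧ ¬q ∧ ¬z) ∨ (v ∧ z ∧ ¬z) ∨ (v ∧ ¬q ∧ ¬z) ∨ (j ∧ q ∧ v ∧ z) ∨ (j ∧ q ∧ v ∧ ¬q) ∨ (j ∧ q ∧ z ∧ ¬z) ∨ (j ∧ q ∧ ¬q ∧ ¬z) ∨ (j ∧ v ∧ z ∧ ¬z) ∨ (j ∧ v ∧ ¬q ∧ ¬z) ∨ (q ∧ v ∧ z ∧ ¬z) ∨ (q ∧ v ∧ ¬q ∧ ¬z)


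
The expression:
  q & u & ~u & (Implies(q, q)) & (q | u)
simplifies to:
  False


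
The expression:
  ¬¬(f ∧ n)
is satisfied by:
  {f: True, n: True}


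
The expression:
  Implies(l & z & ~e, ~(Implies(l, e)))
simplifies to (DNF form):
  True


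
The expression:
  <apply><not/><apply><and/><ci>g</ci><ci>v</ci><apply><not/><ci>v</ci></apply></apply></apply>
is always true.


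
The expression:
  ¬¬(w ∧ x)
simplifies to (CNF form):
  w ∧ x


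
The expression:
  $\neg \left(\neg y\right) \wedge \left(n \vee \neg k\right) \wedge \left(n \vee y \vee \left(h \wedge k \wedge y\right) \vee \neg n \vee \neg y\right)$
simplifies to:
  $y \wedge \left(n \vee \neg k\right)$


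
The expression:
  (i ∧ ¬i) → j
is always true.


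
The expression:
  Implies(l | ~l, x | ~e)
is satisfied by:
  {x: True, e: False}
  {e: False, x: False}
  {e: True, x: True}


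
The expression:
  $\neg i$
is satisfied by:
  {i: False}


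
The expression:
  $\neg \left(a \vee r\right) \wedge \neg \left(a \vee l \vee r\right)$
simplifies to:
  $\neg a \wedge \neg l \wedge \neg r$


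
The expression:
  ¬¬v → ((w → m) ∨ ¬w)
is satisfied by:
  {m: True, w: False, v: False}
  {w: False, v: False, m: False}
  {m: True, v: True, w: False}
  {v: True, w: False, m: False}
  {m: True, w: True, v: False}
  {w: True, m: False, v: False}
  {m: True, v: True, w: True}


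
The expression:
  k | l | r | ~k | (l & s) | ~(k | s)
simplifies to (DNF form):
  True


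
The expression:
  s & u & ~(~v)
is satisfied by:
  {u: True, s: True, v: True}


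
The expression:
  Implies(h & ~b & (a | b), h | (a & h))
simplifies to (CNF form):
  True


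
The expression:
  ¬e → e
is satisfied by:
  {e: True}


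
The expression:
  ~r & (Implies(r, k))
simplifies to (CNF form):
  ~r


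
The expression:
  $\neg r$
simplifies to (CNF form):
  $\neg r$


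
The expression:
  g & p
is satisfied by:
  {p: True, g: True}


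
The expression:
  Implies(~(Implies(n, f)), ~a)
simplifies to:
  f | ~a | ~n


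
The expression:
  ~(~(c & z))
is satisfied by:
  {c: True, z: True}


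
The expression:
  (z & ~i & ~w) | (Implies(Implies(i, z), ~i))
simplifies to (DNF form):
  ~i | ~z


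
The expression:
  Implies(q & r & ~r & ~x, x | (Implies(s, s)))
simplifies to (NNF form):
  True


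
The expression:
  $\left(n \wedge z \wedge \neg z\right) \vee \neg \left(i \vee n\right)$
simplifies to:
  $\neg i \wedge \neg n$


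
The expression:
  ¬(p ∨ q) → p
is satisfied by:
  {q: True, p: True}
  {q: True, p: False}
  {p: True, q: False}


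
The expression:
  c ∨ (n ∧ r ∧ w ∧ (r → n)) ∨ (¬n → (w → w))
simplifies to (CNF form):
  True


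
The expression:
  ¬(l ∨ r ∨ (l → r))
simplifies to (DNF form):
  False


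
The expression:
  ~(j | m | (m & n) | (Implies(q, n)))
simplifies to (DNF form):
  q & ~j & ~m & ~n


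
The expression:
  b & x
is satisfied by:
  {b: True, x: True}


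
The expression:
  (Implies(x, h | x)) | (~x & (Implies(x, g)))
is always true.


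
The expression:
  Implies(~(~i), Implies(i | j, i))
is always true.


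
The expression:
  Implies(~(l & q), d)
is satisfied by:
  {d: True, q: True, l: True}
  {d: True, q: True, l: False}
  {d: True, l: True, q: False}
  {d: True, l: False, q: False}
  {q: True, l: True, d: False}


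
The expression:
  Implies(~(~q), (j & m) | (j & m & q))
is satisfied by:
  {m: True, j: True, q: False}
  {m: True, j: False, q: False}
  {j: True, m: False, q: False}
  {m: False, j: False, q: False}
  {m: True, q: True, j: True}


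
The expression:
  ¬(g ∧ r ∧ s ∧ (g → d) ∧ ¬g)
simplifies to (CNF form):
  True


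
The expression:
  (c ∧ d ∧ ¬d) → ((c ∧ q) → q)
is always true.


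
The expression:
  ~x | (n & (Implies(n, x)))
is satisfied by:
  {n: True, x: False}
  {x: False, n: False}
  {x: True, n: True}


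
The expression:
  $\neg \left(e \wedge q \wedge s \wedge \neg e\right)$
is always true.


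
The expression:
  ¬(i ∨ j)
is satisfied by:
  {i: False, j: False}


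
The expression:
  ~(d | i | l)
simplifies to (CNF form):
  ~d & ~i & ~l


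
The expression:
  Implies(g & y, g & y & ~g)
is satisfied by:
  {g: False, y: False}
  {y: True, g: False}
  {g: True, y: False}


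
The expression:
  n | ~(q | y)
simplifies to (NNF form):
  n | (~q & ~y)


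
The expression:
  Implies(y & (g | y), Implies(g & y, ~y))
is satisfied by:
  {g: False, y: False}
  {y: True, g: False}
  {g: True, y: False}


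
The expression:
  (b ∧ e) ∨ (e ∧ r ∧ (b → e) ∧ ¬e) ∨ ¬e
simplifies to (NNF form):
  b ∨ ¬e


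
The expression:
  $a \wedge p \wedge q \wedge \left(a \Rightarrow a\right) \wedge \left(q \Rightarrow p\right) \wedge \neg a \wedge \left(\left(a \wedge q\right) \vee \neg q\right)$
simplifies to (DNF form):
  $\text{False}$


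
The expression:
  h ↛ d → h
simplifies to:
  True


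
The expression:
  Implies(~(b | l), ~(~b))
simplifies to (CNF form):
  b | l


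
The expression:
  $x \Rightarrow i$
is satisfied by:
  {i: True, x: False}
  {x: False, i: False}
  {x: True, i: True}


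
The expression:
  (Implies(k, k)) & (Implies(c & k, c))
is always true.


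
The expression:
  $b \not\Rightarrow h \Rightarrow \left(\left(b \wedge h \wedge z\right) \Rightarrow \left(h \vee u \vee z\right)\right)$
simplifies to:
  $\text{True}$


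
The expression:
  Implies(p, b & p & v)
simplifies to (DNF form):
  ~p | (b & v)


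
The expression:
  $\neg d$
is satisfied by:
  {d: False}


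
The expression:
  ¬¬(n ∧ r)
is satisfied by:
  {r: True, n: True}


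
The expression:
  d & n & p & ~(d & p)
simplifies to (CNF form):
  False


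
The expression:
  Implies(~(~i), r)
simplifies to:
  r | ~i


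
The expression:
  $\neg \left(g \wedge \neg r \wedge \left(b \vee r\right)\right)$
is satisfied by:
  {r: True, g: False, b: False}
  {g: False, b: False, r: False}
  {r: True, b: True, g: False}
  {b: True, g: False, r: False}
  {r: True, g: True, b: False}
  {g: True, r: False, b: False}
  {r: True, b: True, g: True}


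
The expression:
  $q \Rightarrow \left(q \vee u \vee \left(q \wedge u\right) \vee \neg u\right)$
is always true.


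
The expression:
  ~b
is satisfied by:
  {b: False}


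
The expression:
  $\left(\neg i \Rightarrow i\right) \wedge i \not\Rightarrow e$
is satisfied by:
  {i: True, e: False}


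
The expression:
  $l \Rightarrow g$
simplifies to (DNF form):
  $g \vee \neg l$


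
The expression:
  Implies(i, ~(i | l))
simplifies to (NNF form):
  ~i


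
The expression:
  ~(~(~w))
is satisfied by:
  {w: False}


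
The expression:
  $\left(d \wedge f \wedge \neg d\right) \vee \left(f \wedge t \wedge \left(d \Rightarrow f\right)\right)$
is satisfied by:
  {t: True, f: True}


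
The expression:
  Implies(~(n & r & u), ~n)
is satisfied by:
  {u: True, r: True, n: False}
  {u: True, r: False, n: False}
  {r: True, u: False, n: False}
  {u: False, r: False, n: False}
  {n: True, u: True, r: True}


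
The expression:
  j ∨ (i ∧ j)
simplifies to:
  j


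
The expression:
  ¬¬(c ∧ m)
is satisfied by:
  {c: True, m: True}


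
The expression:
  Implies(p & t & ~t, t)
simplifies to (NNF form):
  True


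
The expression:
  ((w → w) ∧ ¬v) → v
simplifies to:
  v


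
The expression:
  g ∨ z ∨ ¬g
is always true.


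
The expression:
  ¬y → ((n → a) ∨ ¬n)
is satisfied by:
  {a: True, y: True, n: False}
  {a: True, n: False, y: False}
  {y: True, n: False, a: False}
  {y: False, n: False, a: False}
  {a: True, y: True, n: True}
  {a: True, n: True, y: False}
  {y: True, n: True, a: False}


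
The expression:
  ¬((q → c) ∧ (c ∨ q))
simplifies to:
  ¬c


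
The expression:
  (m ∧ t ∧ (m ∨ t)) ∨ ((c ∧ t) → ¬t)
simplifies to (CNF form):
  m ∨ ¬c ∨ ¬t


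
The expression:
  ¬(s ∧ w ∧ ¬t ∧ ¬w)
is always true.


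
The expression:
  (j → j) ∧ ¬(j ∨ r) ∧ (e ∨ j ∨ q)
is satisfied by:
  {q: True, e: True, r: False, j: False}
  {q: True, e: False, r: False, j: False}
  {e: True, j: False, q: False, r: False}


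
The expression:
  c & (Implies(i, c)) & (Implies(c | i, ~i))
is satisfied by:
  {c: True, i: False}


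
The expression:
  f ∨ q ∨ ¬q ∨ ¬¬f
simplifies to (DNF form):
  True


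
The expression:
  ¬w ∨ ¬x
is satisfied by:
  {w: False, x: False}
  {x: True, w: False}
  {w: True, x: False}


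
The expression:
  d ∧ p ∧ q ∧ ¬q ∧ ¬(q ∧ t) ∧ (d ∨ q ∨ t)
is never true.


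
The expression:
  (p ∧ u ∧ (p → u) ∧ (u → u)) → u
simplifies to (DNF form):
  True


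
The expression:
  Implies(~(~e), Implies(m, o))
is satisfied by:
  {o: True, m: False, e: False}
  {m: False, e: False, o: False}
  {e: True, o: True, m: False}
  {e: True, m: False, o: False}
  {o: True, m: True, e: False}
  {m: True, o: False, e: False}
  {e: True, m: True, o: True}


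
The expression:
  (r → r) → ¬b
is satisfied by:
  {b: False}


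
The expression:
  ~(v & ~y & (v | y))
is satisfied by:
  {y: True, v: False}
  {v: False, y: False}
  {v: True, y: True}


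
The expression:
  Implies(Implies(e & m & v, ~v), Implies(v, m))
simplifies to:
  m | ~v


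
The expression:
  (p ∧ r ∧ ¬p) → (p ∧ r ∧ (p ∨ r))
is always true.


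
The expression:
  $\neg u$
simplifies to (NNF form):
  $\neg u$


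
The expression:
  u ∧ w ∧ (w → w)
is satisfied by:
  {u: True, w: True}


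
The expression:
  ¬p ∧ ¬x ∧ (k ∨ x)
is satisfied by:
  {k: True, x: False, p: False}


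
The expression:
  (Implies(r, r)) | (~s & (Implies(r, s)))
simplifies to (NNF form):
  True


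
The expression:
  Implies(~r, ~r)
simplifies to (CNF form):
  True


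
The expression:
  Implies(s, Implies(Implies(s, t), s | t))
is always true.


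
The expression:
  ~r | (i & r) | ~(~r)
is always true.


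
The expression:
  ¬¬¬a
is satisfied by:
  {a: False}


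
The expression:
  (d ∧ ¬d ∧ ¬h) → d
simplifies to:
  True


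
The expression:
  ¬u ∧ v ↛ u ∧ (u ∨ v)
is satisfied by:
  {v: True, u: False}


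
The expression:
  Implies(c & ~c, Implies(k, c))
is always true.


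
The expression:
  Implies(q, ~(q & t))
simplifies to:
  ~q | ~t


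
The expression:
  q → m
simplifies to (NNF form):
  m ∨ ¬q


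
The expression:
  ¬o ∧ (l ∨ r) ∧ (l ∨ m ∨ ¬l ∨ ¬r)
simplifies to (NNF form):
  ¬o ∧ (l ∨ r)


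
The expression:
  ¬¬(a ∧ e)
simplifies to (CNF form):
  a ∧ e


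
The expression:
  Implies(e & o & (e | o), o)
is always true.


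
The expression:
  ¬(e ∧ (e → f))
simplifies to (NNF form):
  ¬e ∨ ¬f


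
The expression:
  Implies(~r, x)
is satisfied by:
  {r: True, x: True}
  {r: True, x: False}
  {x: True, r: False}


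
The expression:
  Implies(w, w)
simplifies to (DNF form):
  True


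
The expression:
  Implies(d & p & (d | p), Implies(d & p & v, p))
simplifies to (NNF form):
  True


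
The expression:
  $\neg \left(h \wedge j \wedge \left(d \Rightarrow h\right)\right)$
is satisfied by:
  {h: False, j: False}
  {j: True, h: False}
  {h: True, j: False}


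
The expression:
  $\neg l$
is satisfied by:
  {l: False}


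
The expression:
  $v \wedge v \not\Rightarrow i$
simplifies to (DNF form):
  $v \wedge \neg i$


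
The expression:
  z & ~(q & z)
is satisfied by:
  {z: True, q: False}


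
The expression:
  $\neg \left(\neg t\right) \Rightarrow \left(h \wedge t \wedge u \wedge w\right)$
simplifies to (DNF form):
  $\left(h \wedge u \wedge w\right) \vee \neg t$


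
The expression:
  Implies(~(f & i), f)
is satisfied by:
  {f: True}


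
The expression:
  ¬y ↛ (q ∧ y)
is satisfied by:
  {y: False}


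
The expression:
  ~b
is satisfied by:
  {b: False}


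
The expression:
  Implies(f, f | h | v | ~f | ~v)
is always true.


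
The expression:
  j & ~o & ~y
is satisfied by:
  {j: True, y: False, o: False}


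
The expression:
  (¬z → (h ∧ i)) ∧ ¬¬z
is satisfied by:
  {z: True}


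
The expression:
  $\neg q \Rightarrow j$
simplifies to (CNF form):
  $j \vee q$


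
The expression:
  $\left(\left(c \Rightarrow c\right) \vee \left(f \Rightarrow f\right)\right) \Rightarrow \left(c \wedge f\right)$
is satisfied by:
  {c: True, f: True}


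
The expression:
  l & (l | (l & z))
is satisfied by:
  {l: True}


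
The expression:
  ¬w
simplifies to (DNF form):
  ¬w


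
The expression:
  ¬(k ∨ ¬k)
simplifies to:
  False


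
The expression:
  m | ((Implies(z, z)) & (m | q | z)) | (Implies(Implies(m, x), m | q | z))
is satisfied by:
  {q: True, m: True, z: True}
  {q: True, m: True, z: False}
  {q: True, z: True, m: False}
  {q: True, z: False, m: False}
  {m: True, z: True, q: False}
  {m: True, z: False, q: False}
  {z: True, m: False, q: False}


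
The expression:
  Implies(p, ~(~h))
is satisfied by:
  {h: True, p: False}
  {p: False, h: False}
  {p: True, h: True}


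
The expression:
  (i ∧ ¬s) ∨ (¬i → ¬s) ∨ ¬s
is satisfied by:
  {i: True, s: False}
  {s: False, i: False}
  {s: True, i: True}


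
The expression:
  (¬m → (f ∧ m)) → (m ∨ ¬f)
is always true.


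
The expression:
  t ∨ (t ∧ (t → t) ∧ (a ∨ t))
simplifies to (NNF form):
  t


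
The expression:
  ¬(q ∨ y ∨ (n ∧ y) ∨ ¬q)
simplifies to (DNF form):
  False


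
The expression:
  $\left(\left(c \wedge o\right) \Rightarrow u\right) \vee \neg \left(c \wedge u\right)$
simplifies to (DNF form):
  $\text{True}$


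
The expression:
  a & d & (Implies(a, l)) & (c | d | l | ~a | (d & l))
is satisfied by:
  {a: True, d: True, l: True}


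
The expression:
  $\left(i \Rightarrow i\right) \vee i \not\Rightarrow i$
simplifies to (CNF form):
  $\text{True}$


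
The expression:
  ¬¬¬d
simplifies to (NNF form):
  ¬d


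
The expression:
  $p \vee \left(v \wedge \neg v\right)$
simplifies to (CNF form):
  $p$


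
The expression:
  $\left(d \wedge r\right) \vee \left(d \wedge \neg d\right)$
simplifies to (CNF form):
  $d \wedge r$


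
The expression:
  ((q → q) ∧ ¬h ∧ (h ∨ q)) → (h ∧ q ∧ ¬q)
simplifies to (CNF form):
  h ∨ ¬q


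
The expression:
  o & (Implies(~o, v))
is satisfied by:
  {o: True}


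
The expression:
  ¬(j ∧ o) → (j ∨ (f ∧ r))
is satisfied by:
  {j: True, f: True, r: True}
  {j: True, f: True, r: False}
  {j: True, r: True, f: False}
  {j: True, r: False, f: False}
  {f: True, r: True, j: False}


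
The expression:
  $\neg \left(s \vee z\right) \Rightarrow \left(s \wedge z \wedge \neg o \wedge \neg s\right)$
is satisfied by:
  {z: True, s: True}
  {z: True, s: False}
  {s: True, z: False}


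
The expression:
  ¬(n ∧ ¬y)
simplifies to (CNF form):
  y ∨ ¬n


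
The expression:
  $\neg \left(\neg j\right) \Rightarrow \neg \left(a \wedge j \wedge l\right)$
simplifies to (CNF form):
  $\neg a \vee \neg j \vee \neg l$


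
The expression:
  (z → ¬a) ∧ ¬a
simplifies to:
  ¬a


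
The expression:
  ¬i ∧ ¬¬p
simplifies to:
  p ∧ ¬i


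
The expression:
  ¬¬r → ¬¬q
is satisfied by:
  {q: True, r: False}
  {r: False, q: False}
  {r: True, q: True}


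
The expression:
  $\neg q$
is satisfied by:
  {q: False}


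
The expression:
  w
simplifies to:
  w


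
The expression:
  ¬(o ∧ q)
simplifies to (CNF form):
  ¬o ∨ ¬q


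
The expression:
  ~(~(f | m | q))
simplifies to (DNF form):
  f | m | q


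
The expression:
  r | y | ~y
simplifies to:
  True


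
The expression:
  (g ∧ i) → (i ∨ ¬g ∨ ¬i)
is always true.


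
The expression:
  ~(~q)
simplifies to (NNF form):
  q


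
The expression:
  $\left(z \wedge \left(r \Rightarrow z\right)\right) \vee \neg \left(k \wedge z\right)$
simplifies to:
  $\text{True}$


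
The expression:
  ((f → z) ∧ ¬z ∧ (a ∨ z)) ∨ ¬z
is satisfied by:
  {z: False}


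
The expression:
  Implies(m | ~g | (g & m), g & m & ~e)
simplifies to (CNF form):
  g & (~e | ~m)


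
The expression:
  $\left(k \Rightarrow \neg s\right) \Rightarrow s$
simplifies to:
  $s$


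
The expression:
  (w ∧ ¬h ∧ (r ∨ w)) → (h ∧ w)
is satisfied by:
  {h: True, w: False}
  {w: False, h: False}
  {w: True, h: True}


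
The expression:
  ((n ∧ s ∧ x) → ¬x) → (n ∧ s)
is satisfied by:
  {s: True, n: True}
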